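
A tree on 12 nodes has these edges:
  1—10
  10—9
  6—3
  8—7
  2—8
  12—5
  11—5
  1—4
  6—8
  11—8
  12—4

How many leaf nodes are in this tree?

4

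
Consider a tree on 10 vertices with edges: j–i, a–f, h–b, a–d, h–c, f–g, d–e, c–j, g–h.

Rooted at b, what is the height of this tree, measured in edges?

6

The longest root-to-leaf path is b–h–g–f–a–d–e (6 edges).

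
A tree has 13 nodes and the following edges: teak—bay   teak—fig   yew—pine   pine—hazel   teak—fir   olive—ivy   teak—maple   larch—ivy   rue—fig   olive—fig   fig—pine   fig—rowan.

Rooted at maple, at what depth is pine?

Climbing from pine to the root: pine–fig–teak–maple. That's 3 steps.

3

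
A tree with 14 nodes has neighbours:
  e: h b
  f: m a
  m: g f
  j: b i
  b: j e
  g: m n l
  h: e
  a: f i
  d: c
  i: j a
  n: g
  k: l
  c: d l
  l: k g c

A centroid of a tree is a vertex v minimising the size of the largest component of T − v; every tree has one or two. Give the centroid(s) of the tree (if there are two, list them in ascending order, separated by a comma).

f, m

Delete m: the remaining components have sizes 7, 6. Max 7 ≤ 7, so m is a centroid.
f is adjacent to m and is also a centroid (the largest component after removing it is likewise 7).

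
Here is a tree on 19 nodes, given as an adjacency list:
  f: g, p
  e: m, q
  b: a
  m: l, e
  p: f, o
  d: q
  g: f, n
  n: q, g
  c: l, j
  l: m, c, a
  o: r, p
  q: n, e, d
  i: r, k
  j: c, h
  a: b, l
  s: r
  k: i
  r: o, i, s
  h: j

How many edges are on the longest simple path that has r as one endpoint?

Distances from r peak at 12, attained at h.
r – o – p – f – g – n – q – e – m – l – c – j – h

12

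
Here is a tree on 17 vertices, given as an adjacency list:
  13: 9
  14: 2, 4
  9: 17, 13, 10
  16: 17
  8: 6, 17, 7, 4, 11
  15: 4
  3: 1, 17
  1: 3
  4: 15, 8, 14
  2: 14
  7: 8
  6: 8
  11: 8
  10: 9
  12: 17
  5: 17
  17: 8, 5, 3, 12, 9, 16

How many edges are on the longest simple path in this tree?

6

Starting from 1, a farthest node is 2 at distance 6.
One longest path: 1–3–17–8–4–14–2.
So the diameter is 6.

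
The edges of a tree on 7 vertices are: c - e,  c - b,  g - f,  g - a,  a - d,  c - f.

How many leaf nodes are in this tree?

The leaves are b, d, e.
That is 3 leaves.

3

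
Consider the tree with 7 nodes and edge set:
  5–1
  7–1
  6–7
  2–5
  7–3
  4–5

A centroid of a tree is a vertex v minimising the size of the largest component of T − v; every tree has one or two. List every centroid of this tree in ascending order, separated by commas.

Removing 1 splits the tree into components of sizes 3, 3; the largest is 3 ≤ ⌊7/2⌋ = 3.
Every other node leaves some component of size > 3, so the centroid is unique.

1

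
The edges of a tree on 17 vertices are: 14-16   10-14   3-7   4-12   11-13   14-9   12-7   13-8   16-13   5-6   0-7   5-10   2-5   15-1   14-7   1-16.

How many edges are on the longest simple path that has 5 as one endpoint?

5

A farthest node from 5 is 8 (15, 11, 4 also at distance 5).
The path 5 – 10 – 14 – 16 – 13 – 8 has 5 edges.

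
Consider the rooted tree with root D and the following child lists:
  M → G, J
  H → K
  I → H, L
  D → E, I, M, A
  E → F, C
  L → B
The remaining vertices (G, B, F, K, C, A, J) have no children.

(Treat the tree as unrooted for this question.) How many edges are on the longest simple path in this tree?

5

A longest path is B – L – I – D – M – G, with 5 edges.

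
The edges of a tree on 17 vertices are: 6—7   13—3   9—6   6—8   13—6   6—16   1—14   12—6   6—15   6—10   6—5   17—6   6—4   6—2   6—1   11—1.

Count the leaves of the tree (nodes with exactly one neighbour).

14

The leaves are 2, 3, 4, 5, 7, 8, 9, 10, 11, 12, 14, 15, 16, 17.
That is 14 leaves.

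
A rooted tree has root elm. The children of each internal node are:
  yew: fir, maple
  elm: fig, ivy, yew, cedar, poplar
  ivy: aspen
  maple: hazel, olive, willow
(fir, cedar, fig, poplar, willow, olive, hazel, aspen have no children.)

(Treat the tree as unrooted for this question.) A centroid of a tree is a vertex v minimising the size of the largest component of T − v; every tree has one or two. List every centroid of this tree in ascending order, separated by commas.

elm, yew

Delete yew: the remaining components have sizes 6, 4, 1. Max 6 ≤ 6, so yew is a centroid.
elm is adjacent to yew and is also a centroid (the largest component after removing it is likewise 6).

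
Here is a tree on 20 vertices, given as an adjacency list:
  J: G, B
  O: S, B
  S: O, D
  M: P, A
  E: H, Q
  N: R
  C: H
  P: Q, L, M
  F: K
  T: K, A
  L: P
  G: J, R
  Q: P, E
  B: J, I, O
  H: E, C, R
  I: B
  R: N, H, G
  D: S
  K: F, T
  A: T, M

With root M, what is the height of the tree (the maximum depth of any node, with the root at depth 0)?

11

D sits deepest: M – P – Q – E – H – R – G – J – B – O – S – D — 11 edges from the root.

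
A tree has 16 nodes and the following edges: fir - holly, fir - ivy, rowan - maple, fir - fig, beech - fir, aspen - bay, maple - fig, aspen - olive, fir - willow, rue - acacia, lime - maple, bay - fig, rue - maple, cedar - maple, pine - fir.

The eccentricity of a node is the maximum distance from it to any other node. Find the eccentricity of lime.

Distances from lime peak at 5, attained at olive.
lime-maple-fig-bay-aspen-olive

5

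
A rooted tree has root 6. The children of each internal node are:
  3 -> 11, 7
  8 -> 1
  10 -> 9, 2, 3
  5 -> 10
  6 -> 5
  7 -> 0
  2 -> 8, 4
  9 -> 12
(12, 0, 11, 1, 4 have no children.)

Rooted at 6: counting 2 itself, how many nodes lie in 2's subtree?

2's subtree: {2, 8, 4, 1}, size 4.

4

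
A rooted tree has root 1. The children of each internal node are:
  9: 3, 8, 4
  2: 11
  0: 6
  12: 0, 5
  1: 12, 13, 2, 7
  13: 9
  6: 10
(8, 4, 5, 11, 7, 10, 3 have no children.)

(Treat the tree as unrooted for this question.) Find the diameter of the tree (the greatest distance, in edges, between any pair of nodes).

7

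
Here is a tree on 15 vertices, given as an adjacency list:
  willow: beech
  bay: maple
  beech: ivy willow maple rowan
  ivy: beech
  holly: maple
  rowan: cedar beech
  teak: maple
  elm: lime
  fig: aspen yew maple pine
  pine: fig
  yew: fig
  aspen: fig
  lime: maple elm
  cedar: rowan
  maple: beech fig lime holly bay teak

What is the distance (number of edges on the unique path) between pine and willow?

4

The path is pine–fig–maple–beech–willow, which has 4 edges.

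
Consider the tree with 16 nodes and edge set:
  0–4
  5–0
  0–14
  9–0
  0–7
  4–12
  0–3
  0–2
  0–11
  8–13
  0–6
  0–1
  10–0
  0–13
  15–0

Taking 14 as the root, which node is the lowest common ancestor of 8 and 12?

8's ancestor chain is 8, 13, 0, 14 and 12's is 12, 4, 0, 14; they first meet at 0.

0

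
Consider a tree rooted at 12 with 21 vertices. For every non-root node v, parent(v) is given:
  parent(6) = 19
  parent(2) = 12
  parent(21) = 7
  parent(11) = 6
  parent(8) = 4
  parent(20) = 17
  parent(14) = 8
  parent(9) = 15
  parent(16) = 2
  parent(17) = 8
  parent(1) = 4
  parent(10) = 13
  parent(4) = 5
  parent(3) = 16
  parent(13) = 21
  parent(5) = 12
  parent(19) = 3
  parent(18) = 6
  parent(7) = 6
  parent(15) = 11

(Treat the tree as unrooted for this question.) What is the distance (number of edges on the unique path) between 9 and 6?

The path is 9 - 15 - 11 - 6, which has 3 edges.

3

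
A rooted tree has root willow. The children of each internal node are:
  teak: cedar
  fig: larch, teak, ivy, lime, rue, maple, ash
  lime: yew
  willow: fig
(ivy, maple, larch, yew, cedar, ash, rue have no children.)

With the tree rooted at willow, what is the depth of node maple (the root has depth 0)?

2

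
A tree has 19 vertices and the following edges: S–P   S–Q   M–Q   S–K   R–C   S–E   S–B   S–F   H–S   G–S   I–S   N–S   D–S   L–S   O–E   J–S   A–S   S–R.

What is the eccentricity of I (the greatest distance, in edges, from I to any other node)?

3

The node farthest from I is O (C, M also at distance 3), via I – S – E – O — 3 edges.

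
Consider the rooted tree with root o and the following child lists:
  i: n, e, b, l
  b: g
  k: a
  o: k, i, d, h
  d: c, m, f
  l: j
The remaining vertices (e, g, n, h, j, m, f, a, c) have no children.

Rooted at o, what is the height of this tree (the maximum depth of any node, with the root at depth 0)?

3

The longest root-to-leaf path is o-i-b-g (3 edges).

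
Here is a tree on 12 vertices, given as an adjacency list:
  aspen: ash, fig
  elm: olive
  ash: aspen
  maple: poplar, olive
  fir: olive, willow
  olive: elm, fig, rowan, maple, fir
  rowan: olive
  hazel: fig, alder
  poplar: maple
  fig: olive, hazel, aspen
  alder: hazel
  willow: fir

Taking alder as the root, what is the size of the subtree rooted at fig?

The subtree rooted at fig contains: fig, olive, aspen, elm, fir, maple, rowan, ash, willow, poplar — 10 nodes.

10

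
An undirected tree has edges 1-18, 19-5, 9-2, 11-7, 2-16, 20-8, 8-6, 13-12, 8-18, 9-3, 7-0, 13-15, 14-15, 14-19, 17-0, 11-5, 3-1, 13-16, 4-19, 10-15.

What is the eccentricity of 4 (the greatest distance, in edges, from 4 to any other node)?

12

A farthest node from 4 is 20 (6 also at distance 12).
The path 4–19–14–15–13–16–2–9–3–1–18–8–20 has 12 edges.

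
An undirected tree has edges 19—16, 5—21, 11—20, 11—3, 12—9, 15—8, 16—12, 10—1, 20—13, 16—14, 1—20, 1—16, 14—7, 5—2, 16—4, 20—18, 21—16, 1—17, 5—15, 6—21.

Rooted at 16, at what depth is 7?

2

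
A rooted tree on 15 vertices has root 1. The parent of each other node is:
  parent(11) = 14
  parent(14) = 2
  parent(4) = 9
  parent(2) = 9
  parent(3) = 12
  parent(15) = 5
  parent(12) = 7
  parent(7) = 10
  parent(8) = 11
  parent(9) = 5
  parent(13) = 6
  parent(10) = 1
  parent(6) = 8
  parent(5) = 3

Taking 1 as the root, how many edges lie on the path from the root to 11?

9

1–10–7–12–3–5–9–2–14–11 — 9 edges.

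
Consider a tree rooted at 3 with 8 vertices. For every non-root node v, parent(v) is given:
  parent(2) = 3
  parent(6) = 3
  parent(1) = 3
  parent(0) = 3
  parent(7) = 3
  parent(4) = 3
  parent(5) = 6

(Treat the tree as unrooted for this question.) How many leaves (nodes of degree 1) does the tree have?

6

Exactly 6 nodes have a single neighbour: 0, 1, 2, 4, 5, 7.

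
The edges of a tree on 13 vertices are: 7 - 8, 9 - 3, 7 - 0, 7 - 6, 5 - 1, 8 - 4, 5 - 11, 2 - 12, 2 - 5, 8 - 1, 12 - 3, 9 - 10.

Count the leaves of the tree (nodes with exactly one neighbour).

Exactly 5 nodes have a single neighbour: 0, 4, 6, 10, 11.

5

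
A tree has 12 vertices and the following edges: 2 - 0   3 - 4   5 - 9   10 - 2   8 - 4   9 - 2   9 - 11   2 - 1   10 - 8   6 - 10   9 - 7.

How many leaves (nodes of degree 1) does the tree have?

Exactly 7 nodes have a single neighbour: 0, 1, 3, 5, 6, 7, 11.

7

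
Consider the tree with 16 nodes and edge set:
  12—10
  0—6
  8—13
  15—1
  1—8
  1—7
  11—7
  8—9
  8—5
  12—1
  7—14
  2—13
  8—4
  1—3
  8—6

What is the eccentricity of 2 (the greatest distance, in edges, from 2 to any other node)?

5

A farthest node from 2 is 14 (11, 10 also at distance 5).
The path 2 – 13 – 8 – 1 – 7 – 14 has 5 edges.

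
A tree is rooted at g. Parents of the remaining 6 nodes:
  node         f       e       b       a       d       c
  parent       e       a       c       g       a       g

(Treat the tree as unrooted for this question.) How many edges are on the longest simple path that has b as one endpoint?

The node farthest from b is f, via b – c – g – a – e – f — 5 edges.

5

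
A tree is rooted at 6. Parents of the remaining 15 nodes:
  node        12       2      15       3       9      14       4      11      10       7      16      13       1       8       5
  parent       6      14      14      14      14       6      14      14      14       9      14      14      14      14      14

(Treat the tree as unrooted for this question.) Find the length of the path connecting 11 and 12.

3

Walking from 11: 11 - 14 - 6 - 12. Length 3.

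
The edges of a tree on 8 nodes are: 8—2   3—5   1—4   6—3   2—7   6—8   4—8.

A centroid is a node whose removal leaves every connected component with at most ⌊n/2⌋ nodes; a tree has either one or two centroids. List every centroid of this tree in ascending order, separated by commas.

If 8 is removed the pieces have sizes 3, 2, 2, all ≤ ⌊8/2⌋ = 4.
No neighbour of 8 does as well, so 8 is the unique centroid.

8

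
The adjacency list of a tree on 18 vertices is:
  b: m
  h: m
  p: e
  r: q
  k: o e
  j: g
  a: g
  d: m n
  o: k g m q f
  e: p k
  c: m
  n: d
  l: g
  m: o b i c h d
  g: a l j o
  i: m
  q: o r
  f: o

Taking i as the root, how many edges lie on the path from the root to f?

3

Climbing from f to the root: f → o → m → i. That's 3 steps.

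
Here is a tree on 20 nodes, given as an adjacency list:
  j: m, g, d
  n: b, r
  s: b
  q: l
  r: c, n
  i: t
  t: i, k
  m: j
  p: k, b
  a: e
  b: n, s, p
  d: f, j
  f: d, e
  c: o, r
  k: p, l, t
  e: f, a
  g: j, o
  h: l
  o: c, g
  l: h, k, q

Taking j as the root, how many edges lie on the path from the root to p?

Climbing from p to the root: p–b–n–r–c–o–g–j. That's 7 steps.

7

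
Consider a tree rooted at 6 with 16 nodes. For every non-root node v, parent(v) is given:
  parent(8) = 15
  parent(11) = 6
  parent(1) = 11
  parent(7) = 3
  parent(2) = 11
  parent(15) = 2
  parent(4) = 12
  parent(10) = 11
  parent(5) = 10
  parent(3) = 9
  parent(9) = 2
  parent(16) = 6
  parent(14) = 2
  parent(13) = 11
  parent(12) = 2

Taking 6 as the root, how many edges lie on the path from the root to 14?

6 → 11 → 2 → 14 — 3 edges.

3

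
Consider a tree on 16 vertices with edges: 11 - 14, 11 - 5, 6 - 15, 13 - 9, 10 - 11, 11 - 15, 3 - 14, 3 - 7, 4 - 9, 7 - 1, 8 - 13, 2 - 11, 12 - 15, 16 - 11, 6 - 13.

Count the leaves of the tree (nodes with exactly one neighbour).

Degree-1 nodes: 1, 2, 4, 5, 8, 10, 12, 16 — 8 of them.

8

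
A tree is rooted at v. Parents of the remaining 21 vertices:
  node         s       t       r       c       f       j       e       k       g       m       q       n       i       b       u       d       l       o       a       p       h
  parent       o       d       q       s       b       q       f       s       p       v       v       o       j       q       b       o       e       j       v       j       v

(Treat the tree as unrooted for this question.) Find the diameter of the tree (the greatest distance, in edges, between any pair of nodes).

A longest path is l - e - f - b - q - j - o - s - c, with 8 edges.

8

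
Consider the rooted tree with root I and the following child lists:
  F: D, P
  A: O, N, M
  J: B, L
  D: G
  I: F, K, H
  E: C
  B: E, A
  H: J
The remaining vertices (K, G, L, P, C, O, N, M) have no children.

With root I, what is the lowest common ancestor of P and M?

I

Ancestors of P (toward the root): P, F, I.
Ancestors of M: M, A, B, J, H, I.
The deepest node appearing in both lists is I.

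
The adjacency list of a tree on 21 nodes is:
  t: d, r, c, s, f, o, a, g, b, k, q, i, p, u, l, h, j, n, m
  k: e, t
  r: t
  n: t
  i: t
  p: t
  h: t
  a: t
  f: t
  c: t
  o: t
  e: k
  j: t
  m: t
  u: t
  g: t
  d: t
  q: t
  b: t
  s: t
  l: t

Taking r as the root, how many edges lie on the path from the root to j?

2

r – t – j — 2 edges.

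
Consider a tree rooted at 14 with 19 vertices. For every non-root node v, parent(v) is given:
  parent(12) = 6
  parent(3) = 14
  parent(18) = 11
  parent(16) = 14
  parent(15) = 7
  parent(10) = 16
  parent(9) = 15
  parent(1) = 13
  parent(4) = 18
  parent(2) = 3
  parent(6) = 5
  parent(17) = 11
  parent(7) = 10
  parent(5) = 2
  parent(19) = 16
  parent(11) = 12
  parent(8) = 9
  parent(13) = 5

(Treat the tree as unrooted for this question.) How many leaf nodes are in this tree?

Degree-1 nodes: 1, 4, 8, 17, 19 — 5 of them.

5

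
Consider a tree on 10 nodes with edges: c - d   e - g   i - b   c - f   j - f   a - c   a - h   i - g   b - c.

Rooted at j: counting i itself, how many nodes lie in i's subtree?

3

The subtree rooted at i contains: i, g, e — 3 nodes.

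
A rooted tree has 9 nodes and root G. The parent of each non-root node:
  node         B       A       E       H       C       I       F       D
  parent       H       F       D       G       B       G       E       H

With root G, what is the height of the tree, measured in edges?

5

A sits deepest: G-H-D-E-F-A — 5 edges from the root.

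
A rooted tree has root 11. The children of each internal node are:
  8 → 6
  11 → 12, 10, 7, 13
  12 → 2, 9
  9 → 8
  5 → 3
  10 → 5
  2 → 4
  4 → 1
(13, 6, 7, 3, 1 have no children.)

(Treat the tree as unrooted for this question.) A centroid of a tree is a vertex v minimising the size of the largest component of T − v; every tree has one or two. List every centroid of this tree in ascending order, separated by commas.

Removing 12 splits the tree into components of sizes 6, 3, 3; the largest is 6 ≤ ⌊13/2⌋ = 6.
Every other node leaves some component of size > 6, so the centroid is unique.

12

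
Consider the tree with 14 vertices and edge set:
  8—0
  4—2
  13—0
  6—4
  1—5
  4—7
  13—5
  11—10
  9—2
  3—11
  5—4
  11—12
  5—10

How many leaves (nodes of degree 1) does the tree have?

Degree-1 nodes: 1, 3, 6, 7, 8, 9, 12 — 7 of them.

7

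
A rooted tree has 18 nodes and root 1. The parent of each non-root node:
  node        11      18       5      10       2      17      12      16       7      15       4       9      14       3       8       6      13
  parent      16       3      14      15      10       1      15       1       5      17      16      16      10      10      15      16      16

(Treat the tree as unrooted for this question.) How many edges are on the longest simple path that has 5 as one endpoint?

A farthest node from 5 is 4 (11, 9, 13, 6 also at distance 7).
The path 5-14-10-15-17-1-16-4 has 7 edges.

7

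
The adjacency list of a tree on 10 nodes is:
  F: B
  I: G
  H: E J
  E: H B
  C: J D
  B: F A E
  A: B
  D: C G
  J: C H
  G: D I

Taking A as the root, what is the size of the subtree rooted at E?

7

Descendants of E (including itself): E, H, J, C, D, G, I. That's 7.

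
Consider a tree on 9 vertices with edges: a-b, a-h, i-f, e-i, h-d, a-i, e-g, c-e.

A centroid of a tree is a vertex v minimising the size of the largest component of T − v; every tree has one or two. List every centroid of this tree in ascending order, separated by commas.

i

Removing i splits the tree into components of sizes 4, 3, 1; the largest is 4 ≤ ⌊9/2⌋ = 4.
Every other node leaves some component of size > 4, so the centroid is unique.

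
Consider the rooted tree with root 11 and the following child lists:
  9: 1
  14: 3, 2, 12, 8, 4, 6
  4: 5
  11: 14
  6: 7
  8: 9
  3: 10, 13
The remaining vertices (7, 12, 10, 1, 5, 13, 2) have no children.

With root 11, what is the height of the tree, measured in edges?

The longest root-to-leaf path is 11 – 14 – 8 – 9 – 1 (4 edges).

4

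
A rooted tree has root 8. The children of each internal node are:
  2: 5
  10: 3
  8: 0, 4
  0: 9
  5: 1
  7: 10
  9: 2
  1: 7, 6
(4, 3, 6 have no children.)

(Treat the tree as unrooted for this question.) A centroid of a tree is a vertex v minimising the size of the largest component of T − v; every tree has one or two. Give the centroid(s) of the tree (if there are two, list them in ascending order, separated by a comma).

Delete 5: the remaining components have sizes 5, 5. Max 5 ≤ 5, so 5 is a centroid.
No neighbour of 5 does as well, so 5 is the unique centroid.

5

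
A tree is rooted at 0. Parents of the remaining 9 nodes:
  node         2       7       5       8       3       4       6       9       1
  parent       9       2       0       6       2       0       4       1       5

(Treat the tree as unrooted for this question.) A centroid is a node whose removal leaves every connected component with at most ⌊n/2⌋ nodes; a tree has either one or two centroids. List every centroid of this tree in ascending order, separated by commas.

Delete 1: the remaining components have sizes 5, 4. Max 5 ≤ 5, so 1 is a centroid.
Its neighbour 5 also leaves a largest component of size 5, so both are centroids.

1, 5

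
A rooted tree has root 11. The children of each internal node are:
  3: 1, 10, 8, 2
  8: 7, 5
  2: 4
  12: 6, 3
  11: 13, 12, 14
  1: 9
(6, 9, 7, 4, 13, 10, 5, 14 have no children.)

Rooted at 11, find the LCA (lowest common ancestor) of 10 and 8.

3

Ancestors of 10 (toward the root): 10, 3, 12, 11.
Ancestors of 8: 8, 3, 12, 11.
The deepest node appearing in both lists is 3.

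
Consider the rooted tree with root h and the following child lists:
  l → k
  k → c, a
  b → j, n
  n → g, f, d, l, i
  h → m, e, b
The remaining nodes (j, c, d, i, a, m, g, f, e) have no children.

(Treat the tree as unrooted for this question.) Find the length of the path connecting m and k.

5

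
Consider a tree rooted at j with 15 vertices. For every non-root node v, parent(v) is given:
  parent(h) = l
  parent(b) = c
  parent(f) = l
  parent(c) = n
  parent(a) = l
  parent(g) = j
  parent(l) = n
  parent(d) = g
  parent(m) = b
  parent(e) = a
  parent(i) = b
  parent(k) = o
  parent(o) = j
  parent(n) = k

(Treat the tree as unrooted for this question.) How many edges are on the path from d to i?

The path is d–g–j–o–k–n–c–b–i, which has 8 edges.

8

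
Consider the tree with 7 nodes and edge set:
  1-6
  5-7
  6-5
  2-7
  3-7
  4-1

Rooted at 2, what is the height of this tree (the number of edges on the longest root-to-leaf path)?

5

The longest root-to-leaf path is 2 → 7 → 5 → 6 → 1 → 4 (5 edges).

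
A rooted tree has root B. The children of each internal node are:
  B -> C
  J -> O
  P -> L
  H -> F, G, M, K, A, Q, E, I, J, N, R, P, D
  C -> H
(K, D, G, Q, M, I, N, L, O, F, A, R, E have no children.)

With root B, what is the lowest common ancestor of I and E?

H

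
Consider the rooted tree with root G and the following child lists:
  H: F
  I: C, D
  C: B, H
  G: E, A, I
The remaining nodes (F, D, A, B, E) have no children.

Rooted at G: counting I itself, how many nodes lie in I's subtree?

6

I's subtree: {I, C, D, B, H, F}, size 6.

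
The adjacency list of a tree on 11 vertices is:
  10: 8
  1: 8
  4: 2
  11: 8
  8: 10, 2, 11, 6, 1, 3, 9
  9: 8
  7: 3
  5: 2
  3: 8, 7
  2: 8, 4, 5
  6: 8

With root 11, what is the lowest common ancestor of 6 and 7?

Path 6→root: 6 8 11; path 7→root: 7 3 8 11.
First common node: 8.

8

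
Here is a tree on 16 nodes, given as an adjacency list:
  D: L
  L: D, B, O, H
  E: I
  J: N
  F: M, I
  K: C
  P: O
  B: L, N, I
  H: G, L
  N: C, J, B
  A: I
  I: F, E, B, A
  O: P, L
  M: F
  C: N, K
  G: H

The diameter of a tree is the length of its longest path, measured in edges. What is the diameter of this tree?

6

Starting from K, a farthest node is M at distance 6.
One longest path: K – C – N – B – I – F – M.
So the diameter is 6.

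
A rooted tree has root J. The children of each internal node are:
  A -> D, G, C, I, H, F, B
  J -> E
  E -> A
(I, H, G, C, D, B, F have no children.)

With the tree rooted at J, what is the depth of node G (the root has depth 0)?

J → E → A → G — 3 edges.

3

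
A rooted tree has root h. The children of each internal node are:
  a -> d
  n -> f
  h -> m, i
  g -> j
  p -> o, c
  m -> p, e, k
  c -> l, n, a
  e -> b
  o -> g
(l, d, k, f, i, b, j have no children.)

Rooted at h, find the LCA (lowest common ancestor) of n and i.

Path n→root: n c p m h; path i→root: i h.
First common node: h.

h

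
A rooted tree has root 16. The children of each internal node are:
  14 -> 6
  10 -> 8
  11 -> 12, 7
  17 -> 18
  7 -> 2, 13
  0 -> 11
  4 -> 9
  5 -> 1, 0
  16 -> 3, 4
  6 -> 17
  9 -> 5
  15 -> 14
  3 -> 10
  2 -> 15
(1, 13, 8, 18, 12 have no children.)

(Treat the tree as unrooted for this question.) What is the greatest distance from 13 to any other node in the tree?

The node farthest from 13 is 8, via 13 – 7 – 11 – 0 – 5 – 9 – 4 – 16 – 3 – 10 – 8 — 10 edges.

10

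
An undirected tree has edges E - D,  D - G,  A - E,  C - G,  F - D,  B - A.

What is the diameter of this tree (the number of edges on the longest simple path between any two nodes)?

5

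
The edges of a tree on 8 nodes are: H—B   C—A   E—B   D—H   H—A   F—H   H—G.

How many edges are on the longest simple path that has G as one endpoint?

3

Distances from G peak at 3, attained at E (C also at distance 3).
G-H-B-E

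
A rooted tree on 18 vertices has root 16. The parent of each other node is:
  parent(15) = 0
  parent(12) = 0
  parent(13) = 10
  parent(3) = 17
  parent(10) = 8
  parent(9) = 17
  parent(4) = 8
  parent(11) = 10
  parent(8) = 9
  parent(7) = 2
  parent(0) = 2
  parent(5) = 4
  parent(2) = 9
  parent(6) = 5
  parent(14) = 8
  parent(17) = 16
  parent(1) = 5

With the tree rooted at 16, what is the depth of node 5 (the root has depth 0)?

5

Climbing from 5 to the root: 5 – 4 – 8 – 9 – 17 – 16. That's 5 steps.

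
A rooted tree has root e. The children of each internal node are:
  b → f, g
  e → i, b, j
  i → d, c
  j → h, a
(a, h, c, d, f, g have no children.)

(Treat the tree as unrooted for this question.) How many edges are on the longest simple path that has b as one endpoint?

3

A farthest node from b is h (d, a, c also at distance 3).
The path b–e–j–h has 3 edges.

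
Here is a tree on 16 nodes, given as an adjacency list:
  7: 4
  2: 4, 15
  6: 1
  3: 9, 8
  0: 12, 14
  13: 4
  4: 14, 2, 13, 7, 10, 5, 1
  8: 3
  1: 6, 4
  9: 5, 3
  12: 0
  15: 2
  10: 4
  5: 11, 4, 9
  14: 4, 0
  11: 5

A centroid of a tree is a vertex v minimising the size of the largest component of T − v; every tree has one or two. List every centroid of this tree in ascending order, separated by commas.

Delete 4: the remaining components have sizes 5, 3, 2, 2, 1, 1, 1. Max 5 ≤ 8, so 4 is a centroid.
Every other node leaves some component of size > 8, so the centroid is unique.

4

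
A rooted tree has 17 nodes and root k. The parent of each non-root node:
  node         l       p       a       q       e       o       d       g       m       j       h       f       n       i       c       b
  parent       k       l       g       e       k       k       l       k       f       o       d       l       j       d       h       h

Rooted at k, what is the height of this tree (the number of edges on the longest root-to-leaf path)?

4

The longest root-to-leaf path is k → l → d → h → b (4 edges).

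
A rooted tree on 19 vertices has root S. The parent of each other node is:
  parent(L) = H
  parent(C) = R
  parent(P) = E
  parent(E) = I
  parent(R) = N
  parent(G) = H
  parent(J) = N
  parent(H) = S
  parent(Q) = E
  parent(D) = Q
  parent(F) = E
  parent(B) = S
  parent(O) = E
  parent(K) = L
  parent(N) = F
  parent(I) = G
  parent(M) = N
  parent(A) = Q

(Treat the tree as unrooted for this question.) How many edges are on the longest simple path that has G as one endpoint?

6

A farthest node from G is C.
The path G – I – E – F – N – R – C has 6 edges.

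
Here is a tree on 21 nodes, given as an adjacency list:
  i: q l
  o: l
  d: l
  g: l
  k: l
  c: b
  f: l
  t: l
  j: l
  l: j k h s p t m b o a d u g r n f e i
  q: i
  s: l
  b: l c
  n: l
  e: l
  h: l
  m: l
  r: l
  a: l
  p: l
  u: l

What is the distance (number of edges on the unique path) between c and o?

3

Walking from c: c – b – l – o. Length 3.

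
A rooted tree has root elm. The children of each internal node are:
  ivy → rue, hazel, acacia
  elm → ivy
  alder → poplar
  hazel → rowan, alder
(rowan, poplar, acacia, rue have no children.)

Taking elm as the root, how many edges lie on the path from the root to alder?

3

Path from elm to alder: elm – ivy – hazel – alder, which has 3 edges.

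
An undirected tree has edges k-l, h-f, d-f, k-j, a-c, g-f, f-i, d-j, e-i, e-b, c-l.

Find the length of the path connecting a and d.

a – c – l – k – j – d: 5 edges.

5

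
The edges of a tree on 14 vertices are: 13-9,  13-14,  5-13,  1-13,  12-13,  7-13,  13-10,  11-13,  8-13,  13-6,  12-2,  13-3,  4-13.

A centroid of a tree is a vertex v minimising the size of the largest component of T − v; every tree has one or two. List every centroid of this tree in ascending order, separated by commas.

13

Delete 13: the remaining components have sizes 2, 1, 1, 1, 1, 1, 1, 1, 1, 1, 1, 1. Max 2 ≤ 7, so 13 is a centroid.
No neighbour of 13 does as well, so 13 is the unique centroid.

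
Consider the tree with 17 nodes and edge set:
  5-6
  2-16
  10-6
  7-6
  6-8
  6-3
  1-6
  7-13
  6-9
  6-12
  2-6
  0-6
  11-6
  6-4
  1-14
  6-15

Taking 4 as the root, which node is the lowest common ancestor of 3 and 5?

6

3's ancestor chain is 3, 6, 4 and 5's is 5, 6, 4; they first meet at 6.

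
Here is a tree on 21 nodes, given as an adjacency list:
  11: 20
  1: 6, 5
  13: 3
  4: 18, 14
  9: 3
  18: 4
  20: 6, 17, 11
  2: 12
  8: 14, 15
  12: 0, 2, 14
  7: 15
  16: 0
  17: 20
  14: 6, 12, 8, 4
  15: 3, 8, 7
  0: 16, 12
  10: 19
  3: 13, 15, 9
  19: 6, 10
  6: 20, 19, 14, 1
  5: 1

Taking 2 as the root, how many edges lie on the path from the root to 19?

4

Path from 2 to 19: 2–12–14–6–19, which has 4 edges.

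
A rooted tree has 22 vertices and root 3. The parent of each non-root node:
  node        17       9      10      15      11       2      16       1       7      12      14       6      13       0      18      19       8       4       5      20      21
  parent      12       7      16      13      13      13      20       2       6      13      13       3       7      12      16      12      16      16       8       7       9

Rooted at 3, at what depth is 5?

Path from 3 to 5: 3–6–7–20–16–8–5, which has 6 edges.

6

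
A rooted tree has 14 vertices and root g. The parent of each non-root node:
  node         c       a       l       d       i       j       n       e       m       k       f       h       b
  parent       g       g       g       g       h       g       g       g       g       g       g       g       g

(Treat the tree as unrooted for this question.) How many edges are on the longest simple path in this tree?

3

Starting from i, a farthest node is b at distance 3.
One longest path: i-h-g-b.
So the diameter is 3.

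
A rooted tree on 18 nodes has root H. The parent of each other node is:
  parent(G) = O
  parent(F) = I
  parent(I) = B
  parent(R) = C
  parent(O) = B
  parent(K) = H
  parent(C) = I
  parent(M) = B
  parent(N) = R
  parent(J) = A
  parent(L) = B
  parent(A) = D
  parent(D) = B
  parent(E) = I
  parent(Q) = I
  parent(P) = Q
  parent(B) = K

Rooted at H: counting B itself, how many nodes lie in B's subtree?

16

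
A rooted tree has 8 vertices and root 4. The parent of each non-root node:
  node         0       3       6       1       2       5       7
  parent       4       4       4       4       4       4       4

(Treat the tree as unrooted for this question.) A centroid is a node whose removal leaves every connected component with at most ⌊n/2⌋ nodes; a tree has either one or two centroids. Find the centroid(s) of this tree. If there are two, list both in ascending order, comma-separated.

Removing 4 splits the tree into components of sizes 1, 1, 1, 1, 1, 1, 1; the largest is 1 ≤ ⌊8/2⌋ = 4.
No neighbour of 4 does as well, so 4 is the unique centroid.

4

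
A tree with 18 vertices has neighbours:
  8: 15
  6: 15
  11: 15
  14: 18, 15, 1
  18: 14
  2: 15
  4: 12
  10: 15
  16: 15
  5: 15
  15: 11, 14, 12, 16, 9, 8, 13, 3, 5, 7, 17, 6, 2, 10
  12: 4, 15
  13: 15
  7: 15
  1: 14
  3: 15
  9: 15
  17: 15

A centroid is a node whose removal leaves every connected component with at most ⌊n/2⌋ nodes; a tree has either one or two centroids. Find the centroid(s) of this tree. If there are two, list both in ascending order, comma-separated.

15

If 15 is removed the pieces have sizes 3, 2, 1, 1, 1, 1, 1, 1, 1, 1, 1, 1, 1, 1, all ≤ ⌊18/2⌋ = 9.
No neighbour of 15 does as well, so 15 is the unique centroid.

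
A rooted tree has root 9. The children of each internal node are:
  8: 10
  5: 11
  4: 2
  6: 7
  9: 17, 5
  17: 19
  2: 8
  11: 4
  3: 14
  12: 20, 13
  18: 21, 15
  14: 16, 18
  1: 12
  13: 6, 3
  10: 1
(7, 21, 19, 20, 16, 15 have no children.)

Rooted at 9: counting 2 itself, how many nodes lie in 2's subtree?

The subtree rooted at 2 contains: 2, 8, 10, 1, 12, 20, 13, 3, 6, 14, 7, 16, 18, 21, 15 — 15 nodes.

15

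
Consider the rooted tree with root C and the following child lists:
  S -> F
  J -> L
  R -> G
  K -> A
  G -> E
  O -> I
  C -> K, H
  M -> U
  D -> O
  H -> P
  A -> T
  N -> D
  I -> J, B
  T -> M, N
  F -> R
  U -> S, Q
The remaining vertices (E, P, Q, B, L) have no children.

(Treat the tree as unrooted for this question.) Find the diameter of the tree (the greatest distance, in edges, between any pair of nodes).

A longest path is E - G - R - F - S - U - M - T - N - D - O - I - J - L, with 13 edges.

13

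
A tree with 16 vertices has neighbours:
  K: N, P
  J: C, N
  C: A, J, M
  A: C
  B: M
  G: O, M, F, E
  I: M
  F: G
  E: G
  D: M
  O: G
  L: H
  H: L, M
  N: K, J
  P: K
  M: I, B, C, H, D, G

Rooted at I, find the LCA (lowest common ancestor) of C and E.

M

Ancestors of C (toward the root): C, M, I.
Ancestors of E: E, G, M, I.
The deepest node appearing in both lists is M.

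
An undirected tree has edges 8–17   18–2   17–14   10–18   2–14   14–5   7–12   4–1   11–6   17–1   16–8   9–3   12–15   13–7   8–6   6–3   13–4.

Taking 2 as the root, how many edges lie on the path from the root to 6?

2–14–17–8–6 — 4 edges.

4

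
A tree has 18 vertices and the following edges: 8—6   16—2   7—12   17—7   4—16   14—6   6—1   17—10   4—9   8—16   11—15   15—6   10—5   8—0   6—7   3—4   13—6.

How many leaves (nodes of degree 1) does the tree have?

10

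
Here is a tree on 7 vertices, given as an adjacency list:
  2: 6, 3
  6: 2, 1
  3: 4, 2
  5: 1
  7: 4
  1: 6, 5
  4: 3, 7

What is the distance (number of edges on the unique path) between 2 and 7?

The path is 2 – 3 – 4 – 7, which has 3 edges.

3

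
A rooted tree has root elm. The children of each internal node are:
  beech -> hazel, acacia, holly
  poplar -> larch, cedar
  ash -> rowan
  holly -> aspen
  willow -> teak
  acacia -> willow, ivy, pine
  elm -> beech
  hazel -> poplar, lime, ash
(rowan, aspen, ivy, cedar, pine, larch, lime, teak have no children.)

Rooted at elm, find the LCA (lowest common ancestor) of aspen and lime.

beech

aspen's ancestor chain is aspen, holly, beech, elm and lime's is lime, hazel, beech, elm; they first meet at beech.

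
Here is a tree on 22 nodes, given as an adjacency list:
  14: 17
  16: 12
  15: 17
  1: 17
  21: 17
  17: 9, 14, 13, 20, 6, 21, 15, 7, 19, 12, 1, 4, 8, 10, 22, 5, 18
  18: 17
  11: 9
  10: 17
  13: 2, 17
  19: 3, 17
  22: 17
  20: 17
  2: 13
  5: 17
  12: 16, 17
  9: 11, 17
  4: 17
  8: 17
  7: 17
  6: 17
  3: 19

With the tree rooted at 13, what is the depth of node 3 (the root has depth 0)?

3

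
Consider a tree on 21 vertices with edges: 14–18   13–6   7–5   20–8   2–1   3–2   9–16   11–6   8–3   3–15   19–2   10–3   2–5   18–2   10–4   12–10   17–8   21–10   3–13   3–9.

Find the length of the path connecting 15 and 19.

Walking from 15: 15 – 3 – 2 – 19. Length 3.

3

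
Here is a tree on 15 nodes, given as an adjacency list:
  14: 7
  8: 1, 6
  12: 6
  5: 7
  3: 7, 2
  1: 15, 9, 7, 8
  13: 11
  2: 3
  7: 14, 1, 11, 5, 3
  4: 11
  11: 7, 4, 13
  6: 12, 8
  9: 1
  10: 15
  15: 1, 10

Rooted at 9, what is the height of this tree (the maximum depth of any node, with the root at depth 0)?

4

2 sits deepest: 9-1-7-3-2 — 4 edges from the root.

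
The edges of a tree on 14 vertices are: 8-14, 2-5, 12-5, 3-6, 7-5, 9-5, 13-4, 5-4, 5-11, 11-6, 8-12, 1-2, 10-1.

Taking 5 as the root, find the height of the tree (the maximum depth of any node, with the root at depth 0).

3

The longest root-to-leaf path is 5-2-1-10 (3 edges).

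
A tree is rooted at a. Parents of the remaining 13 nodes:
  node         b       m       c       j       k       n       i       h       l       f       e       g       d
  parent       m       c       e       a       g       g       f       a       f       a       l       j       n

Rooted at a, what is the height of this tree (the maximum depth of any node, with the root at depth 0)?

6

A deepest node is b, reached by a–f–l–e–c–m–b.
That path has 6 edges, so the height is 6.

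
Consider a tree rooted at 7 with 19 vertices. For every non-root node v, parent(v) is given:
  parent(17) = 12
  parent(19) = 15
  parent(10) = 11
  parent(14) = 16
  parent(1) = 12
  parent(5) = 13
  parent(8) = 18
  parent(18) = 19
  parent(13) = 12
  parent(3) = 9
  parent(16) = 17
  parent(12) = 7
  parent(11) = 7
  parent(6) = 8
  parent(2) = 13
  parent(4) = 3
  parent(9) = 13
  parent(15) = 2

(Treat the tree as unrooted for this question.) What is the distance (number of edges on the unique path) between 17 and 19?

5

17 - 12 - 13 - 2 - 15 - 19: 5 edges.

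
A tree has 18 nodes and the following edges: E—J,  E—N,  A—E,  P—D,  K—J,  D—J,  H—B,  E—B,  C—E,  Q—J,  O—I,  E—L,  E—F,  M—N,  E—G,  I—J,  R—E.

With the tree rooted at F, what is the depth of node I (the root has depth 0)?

Climbing from I to the root: I → J → E → F. That's 3 steps.

3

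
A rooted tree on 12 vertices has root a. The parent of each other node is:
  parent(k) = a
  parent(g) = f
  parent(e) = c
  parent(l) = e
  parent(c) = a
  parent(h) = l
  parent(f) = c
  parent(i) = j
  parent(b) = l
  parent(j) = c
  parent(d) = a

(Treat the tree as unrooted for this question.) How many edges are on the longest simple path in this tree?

5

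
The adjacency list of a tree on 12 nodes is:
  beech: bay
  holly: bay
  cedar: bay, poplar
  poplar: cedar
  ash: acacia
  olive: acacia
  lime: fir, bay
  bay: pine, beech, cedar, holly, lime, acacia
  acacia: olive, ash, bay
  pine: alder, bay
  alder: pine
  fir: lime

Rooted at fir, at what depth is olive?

Climbing from olive to the root: olive – acacia – bay – lime – fir. That's 4 steps.

4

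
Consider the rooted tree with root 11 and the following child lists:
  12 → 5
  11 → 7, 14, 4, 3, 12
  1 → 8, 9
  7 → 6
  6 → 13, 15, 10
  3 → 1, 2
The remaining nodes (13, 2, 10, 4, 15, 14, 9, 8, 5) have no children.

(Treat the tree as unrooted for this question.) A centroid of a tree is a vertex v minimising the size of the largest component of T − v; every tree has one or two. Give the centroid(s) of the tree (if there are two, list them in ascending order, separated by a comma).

Removing 11 splits the tree into components of sizes 5, 5, 2, 1, 1; the largest is 5 ≤ ⌊15/2⌋ = 7.
No neighbour of 11 does as well, so 11 is the unique centroid.

11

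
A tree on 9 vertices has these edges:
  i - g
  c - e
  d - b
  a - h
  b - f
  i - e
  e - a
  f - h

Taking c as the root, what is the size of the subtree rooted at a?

a's subtree: {a, h, f, b, d}, size 5.

5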